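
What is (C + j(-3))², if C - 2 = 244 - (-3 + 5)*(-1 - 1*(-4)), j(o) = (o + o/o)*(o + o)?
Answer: 63504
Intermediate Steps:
j(o) = 2*o*(1 + o) (j(o) = (o + 1)*(2*o) = (1 + o)*(2*o) = 2*o*(1 + o))
C = 240 (C = 2 + (244 - (-3 + 5)*(-1 - 1*(-4))) = 2 + (244 - 2*(-1 + 4)) = 2 + (244 - 2*3) = 2 + (244 - 1*6) = 2 + (244 - 6) = 2 + 238 = 240)
(C + j(-3))² = (240 + 2*(-3)*(1 - 3))² = (240 + 2*(-3)*(-2))² = (240 + 12)² = 252² = 63504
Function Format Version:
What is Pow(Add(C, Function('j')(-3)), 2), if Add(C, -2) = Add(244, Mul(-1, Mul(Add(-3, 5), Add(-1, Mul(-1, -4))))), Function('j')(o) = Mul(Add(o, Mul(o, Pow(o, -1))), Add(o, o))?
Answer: 63504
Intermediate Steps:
Function('j')(o) = Mul(2, o, Add(1, o)) (Function('j')(o) = Mul(Add(o, 1), Mul(2, o)) = Mul(Add(1, o), Mul(2, o)) = Mul(2, o, Add(1, o)))
C = 240 (C = Add(2, Add(244, Mul(-1, Mul(Add(-3, 5), Add(-1, Mul(-1, -4)))))) = Add(2, Add(244, Mul(-1, Mul(2, Add(-1, 4))))) = Add(2, Add(244, Mul(-1, Mul(2, 3)))) = Add(2, Add(244, Mul(-1, 6))) = Add(2, Add(244, -6)) = Add(2, 238) = 240)
Pow(Add(C, Function('j')(-3)), 2) = Pow(Add(240, Mul(2, -3, Add(1, -3))), 2) = Pow(Add(240, Mul(2, -3, -2)), 2) = Pow(Add(240, 12), 2) = Pow(252, 2) = 63504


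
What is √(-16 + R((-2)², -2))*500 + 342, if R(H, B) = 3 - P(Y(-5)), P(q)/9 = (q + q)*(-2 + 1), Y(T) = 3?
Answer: 342 + 500*√41 ≈ 3543.6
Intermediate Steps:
P(q) = -18*q (P(q) = 9*((q + q)*(-2 + 1)) = 9*((2*q)*(-1)) = 9*(-2*q) = -18*q)
R(H, B) = 57 (R(H, B) = 3 - (-18)*3 = 3 - 1*(-54) = 3 + 54 = 57)
√(-16 + R((-2)², -2))*500 + 342 = √(-16 + 57)*500 + 342 = √41*500 + 342 = 500*√41 + 342 = 342 + 500*√41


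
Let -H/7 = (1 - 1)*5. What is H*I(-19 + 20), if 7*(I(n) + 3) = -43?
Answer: 0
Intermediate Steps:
I(n) = -64/7 (I(n) = -3 + (1/7)*(-43) = -3 - 43/7 = -64/7)
H = 0 (H = -7*(1 - 1)*5 = -0*5 = -7*0 = 0)
H*I(-19 + 20) = 0*(-64/7) = 0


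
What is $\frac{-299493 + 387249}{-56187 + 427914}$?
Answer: $\frac{284}{1203} \approx 0.23608$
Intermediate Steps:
$\frac{-299493 + 387249}{-56187 + 427914} = \frac{87756}{371727} = 87756 \cdot \frac{1}{371727} = \frac{284}{1203}$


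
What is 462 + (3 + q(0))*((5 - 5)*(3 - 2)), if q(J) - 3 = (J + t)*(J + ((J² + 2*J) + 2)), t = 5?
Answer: 462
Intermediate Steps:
q(J) = 3 + (5 + J)*(2 + J² + 3*J) (q(J) = 3 + (J + 5)*(J + ((J² + 2*J) + 2)) = 3 + (5 + J)*(J + (2 + J² + 2*J)) = 3 + (5 + J)*(2 + J² + 3*J))
462 + (3 + q(0))*((5 - 5)*(3 - 2)) = 462 + (3 + (13 + 0³ + 8*0² + 17*0))*((5 - 5)*(3 - 2)) = 462 + (3 + (13 + 0 + 8*0 + 0))*(0*1) = 462 + (3 + (13 + 0 + 0 + 0))*0 = 462 + (3 + 13)*0 = 462 + 16*0 = 462 + 0 = 462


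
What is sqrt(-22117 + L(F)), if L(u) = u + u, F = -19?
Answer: I*sqrt(22155) ≈ 148.85*I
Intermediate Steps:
L(u) = 2*u
sqrt(-22117 + L(F)) = sqrt(-22117 + 2*(-19)) = sqrt(-22117 - 38) = sqrt(-22155) = I*sqrt(22155)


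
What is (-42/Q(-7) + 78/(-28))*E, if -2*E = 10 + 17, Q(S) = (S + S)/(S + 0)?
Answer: 8991/28 ≈ 321.11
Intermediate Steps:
Q(S) = 2 (Q(S) = (2*S)/S = 2)
E = -27/2 (E = -(10 + 17)/2 = -½*27 = -27/2 ≈ -13.500)
(-42/Q(-7) + 78/(-28))*E = (-42/2 + 78/(-28))*(-27/2) = (-42*½ + 78*(-1/28))*(-27/2) = (-21 - 39/14)*(-27/2) = -333/14*(-27/2) = 8991/28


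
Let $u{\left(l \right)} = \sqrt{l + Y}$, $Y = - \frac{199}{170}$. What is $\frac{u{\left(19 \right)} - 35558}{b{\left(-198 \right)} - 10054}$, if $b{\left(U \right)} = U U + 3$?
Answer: $- \frac{35558}{29153} + \frac{\sqrt{515270}}{4956010} \approx -1.2196$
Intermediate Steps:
$Y = - \frac{199}{170}$ ($Y = \left(-199\right) \frac{1}{170} = - \frac{199}{170} \approx -1.1706$)
$b{\left(U \right)} = 3 + U^{2}$ ($b{\left(U \right)} = U^{2} + 3 = 3 + U^{2}$)
$u{\left(l \right)} = \sqrt{- \frac{199}{170} + l}$ ($u{\left(l \right)} = \sqrt{l - \frac{199}{170}} = \sqrt{- \frac{199}{170} + l}$)
$\frac{u{\left(19 \right)} - 35558}{b{\left(-198 \right)} - 10054} = \frac{\frac{\sqrt{-33830 + 28900 \cdot 19}}{170} - 35558}{\left(3 + \left(-198\right)^{2}\right) - 10054} = \frac{\frac{\sqrt{-33830 + 549100}}{170} - 35558}{\left(3 + 39204\right) - 10054} = \frac{\frac{\sqrt{515270}}{170} - 35558}{39207 - 10054} = \frac{-35558 + \frac{\sqrt{515270}}{170}}{29153} = \left(-35558 + \frac{\sqrt{515270}}{170}\right) \frac{1}{29153} = - \frac{35558}{29153} + \frac{\sqrt{515270}}{4956010}$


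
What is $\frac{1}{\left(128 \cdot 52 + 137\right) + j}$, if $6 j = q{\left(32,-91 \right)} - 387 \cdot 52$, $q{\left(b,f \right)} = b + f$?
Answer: $\frac{6}{20575} \approx 0.00029162$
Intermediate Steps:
$j = - \frac{20183}{6}$ ($j = \frac{\left(32 - 91\right) - 387 \cdot 52}{6} = \frac{-59 - 20124}{6} = \frac{1}{6} \left(-20183\right) = - \frac{20183}{6} \approx -3363.8$)
$\frac{1}{\left(128 \cdot 52 + 137\right) + j} = \frac{1}{\left(128 \cdot 52 + 137\right) - \frac{20183}{6}} = \frac{1}{\left(6656 + 137\right) - \frac{20183}{6}} = \frac{1}{6793 - \frac{20183}{6}} = \frac{1}{\frac{20575}{6}} = \frac{6}{20575}$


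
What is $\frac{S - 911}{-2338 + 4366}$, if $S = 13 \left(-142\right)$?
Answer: $- \frac{919}{676} \approx -1.3595$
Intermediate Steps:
$S = -1846$
$\frac{S - 911}{-2338 + 4366} = \frac{-1846 - 911}{-2338 + 4366} = - \frac{2757}{2028} = \left(-2757\right) \frac{1}{2028} = - \frac{919}{676}$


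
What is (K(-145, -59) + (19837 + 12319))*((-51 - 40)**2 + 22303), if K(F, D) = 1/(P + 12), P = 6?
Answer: 8851147228/9 ≈ 9.8346e+8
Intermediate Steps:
K(F, D) = 1/18 (K(F, D) = 1/(6 + 12) = 1/18)
(K(-145, -59) + (19837 + 12319))*((-51 - 40)**2 + 22303) = (1/18 + (19837 + 12319))*((-51 - 40)**2 + 22303) = (1/18 + 32156)*((-91)**2 + 22303) = 578809*(8281 + 22303)/18 = (578809/18)*30584 = 8851147228/9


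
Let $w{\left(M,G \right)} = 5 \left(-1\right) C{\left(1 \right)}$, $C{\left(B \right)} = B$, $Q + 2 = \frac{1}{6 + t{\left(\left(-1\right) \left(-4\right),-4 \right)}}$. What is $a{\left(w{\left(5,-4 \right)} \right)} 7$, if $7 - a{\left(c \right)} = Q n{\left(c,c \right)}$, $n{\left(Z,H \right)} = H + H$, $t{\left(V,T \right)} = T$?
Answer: $-56$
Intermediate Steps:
$Q = - \frac{3}{2}$ ($Q = -2 + \frac{1}{6 - 4} = -2 + \frac{1}{2} = - \frac{3}{2} \approx -1.5$)
$w{\left(M,G \right)} = -5$ ($w{\left(M,G \right)} = 5 \left(-1\right) 1 = \left(-5\right) 1 = -5$)
$n{\left(Z,H \right)} = 2 H$
$a{\left(c \right)} = 7 + 3 c$ ($a{\left(c \right)} = 7 - - \frac{3 \cdot 2 c}{2} = 7 - - 3 c = 7 + 3 c$)
$a{\left(w{\left(5,-4 \right)} \right)} 7 = \left(7 + 3 \left(-5\right)\right) 7 = \left(7 - 15\right) 7 = \left(-8\right) 7 = -56$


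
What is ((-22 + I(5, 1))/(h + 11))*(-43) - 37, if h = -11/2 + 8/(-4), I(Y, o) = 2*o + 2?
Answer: 1289/7 ≈ 184.14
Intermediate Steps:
I(Y, o) = 2 + 2*o
h = -15/2 (h = -11*1/2 + 8*(-1/4) = -11/2 - 2 = -15/2 ≈ -7.5000)
((-22 + I(5, 1))/(h + 11))*(-43) - 37 = ((-22 + (2 + 2*1))/(-15/2 + 11))*(-43) - 37 = ((-22 + (2 + 2))/(7/2))*(-43) - 37 = ((-22 + 4)*(2/7))*(-43) - 37 = -18*2/7*(-43) - 37 = -36/7*(-43) - 37 = 1548/7 - 37 = 1289/7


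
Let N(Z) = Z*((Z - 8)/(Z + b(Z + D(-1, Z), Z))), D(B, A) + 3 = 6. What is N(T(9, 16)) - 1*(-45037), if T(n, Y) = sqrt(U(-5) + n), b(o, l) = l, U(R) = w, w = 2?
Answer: 45033 + sqrt(11)/2 ≈ 45035.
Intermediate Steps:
D(B, A) = 3 (D(B, A) = -3 + 6 = 3)
U(R) = 2
T(n, Y) = sqrt(2 + n)
N(Z) = -4 + Z/2 (N(Z) = Z*((Z - 8)/(Z + Z)) = Z*((-8 + Z)/((2*Z))) = Z*((-8 + Z)*(1/(2*Z))) = Z*((-8 + Z)/(2*Z)) = -4 + Z/2)
N(T(9, 16)) - 1*(-45037) = (-4 + sqrt(2 + 9)/2) - 1*(-45037) = (-4 + sqrt(11)/2) + 45037 = 45033 + sqrt(11)/2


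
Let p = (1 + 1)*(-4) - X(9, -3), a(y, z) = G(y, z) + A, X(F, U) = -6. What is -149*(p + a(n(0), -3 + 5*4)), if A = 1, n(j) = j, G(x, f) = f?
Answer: -2384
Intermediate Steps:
a(y, z) = 1 + z (a(y, z) = z + 1 = 1 + z)
p = -2 (p = (1 + 1)*(-4) - 1*(-6) = 2*(-4) + 6 = -8 + 6 = -2)
-149*(p + a(n(0), -3 + 5*4)) = -149*(-2 + (1 + (-3 + 5*4))) = -149*(-2 + (1 + (-3 + 20))) = -149*(-2 + (1 + 17)) = -149*(-2 + 18) = -149*16 = -2384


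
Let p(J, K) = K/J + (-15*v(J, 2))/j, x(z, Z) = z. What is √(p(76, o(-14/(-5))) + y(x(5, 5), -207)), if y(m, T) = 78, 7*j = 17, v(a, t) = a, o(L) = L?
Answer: I*√4083175430/3230 ≈ 19.783*I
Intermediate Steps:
j = 17/7 (j = (⅐)*17 = 17/7 ≈ 2.4286)
p(J, K) = -105*J/17 + K/J (p(J, K) = K/J + (-15*J)/(17/7) = K/J - 15*J*(7/17) = K/J - 105*J/17 = -105*J/17 + K/J)
√(p(76, o(-14/(-5))) + y(x(5, 5), -207)) = √((-105/17*76 - 14/(-5)/76) + 78) = √((-7980/17 - 14*(-⅕)*(1/76)) + 78) = √((-7980/17 + (14/5)*(1/76)) + 78) = √((-7980/17 + 7/190) + 78) = √(-1516081/3230 + 78) = √(-1264141/3230) = I*√4083175430/3230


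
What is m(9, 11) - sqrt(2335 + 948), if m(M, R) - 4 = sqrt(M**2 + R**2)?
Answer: 4 + sqrt(202) - 7*sqrt(67) ≈ -39.085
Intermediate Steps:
m(M, R) = 4 + sqrt(M**2 + R**2)
m(9, 11) - sqrt(2335 + 948) = (4 + sqrt(9**2 + 11**2)) - sqrt(2335 + 948) = (4 + sqrt(81 + 121)) - sqrt(3283) = (4 + sqrt(202)) - 7*sqrt(67) = 4 + sqrt(202) - 7*sqrt(67)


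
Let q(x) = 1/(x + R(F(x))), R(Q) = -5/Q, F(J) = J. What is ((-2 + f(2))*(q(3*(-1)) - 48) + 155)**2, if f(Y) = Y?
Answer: 24025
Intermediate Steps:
q(x) = 1/(x - 5/x)
((-2 + f(2))*(q(3*(-1)) - 48) + 155)**2 = ((-2 + 2)*((3*(-1))/(-5 + (3*(-1))**2) - 48) + 155)**2 = (0*(-3/(-5 + (-3)**2) - 48) + 155)**2 = (0*(-3/(-5 + 9) - 48) + 155)**2 = (0*(-3/4 - 48) + 155)**2 = (0*(-195/4) + 155)**2 = (0 + 155)**2 = 155**2 = 24025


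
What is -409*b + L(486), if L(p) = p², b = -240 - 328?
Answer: 468508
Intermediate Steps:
b = -568
-409*b + L(486) = -409*(-568) + 486² = 232312 + 236196 = 468508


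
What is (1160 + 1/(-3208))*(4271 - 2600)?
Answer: 6218257209/3208 ≈ 1.9384e+6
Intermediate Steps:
(1160 + 1/(-3208))*(4271 - 2600) = (1160 - 1/3208)*1671 = (3721279/3208)*1671 = 6218257209/3208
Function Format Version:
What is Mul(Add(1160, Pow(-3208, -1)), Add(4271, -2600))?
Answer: Rational(6218257209, 3208) ≈ 1.9384e+6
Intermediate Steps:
Mul(Add(1160, Pow(-3208, -1)), Add(4271, -2600)) = Mul(Add(1160, Rational(-1, 3208)), 1671) = Mul(Rational(3721279, 3208), 1671) = Rational(6218257209, 3208)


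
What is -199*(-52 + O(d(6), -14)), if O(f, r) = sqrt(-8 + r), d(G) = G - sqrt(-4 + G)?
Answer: 10348 - 199*I*sqrt(22) ≈ 10348.0 - 933.39*I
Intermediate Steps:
-199*(-52 + O(d(6), -14)) = -199*(-52 + sqrt(-8 - 14)) = -199*(-52 + sqrt(-22)) = -199*(-52 + I*sqrt(22)) = 10348 - 199*I*sqrt(22)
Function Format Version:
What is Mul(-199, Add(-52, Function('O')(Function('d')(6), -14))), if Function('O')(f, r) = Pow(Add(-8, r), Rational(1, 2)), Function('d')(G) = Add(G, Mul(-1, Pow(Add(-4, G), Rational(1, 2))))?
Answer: Add(10348, Mul(-199, I, Pow(22, Rational(1, 2)))) ≈ Add(10348., Mul(-933.39, I))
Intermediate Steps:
Mul(-199, Add(-52, Function('O')(Function('d')(6), -14))) = Mul(-199, Add(-52, Pow(Add(-8, -14), Rational(1, 2)))) = Mul(-199, Add(-52, Pow(-22, Rational(1, 2)))) = Mul(-199, Add(-52, Mul(I, Pow(22, Rational(1, 2))))) = Add(10348, Mul(-199, I, Pow(22, Rational(1, 2))))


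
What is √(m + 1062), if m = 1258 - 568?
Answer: 2*√438 ≈ 41.857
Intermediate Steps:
m = 690
√(m + 1062) = √(690 + 1062) = √1752 = 2*√438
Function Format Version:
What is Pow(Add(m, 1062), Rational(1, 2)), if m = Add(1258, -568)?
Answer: Mul(2, Pow(438, Rational(1, 2))) ≈ 41.857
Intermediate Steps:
m = 690
Pow(Add(m, 1062), Rational(1, 2)) = Pow(Add(690, 1062), Rational(1, 2)) = Pow(1752, Rational(1, 2)) = Mul(2, Pow(438, Rational(1, 2)))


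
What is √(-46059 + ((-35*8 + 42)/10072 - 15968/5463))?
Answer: I*√968442032085777041/4585278 ≈ 214.62*I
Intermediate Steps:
√(-46059 + ((-35*8 + 42)/10072 - 15968/5463)) = √(-46059 + ((-280 + 42)*(1/10072) - 15968*1/5463)) = √(-46059 + (-238*1/10072 - 15968/5463)) = √(-46059 + (-119/5036 - 15968/5463)) = √(-46059 - 81064945/27511668) = √(-1267240981357/27511668) = I*√968442032085777041/4585278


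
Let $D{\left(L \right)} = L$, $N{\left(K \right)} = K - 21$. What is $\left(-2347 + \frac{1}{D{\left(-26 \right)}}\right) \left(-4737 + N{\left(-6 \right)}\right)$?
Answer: $\frac{145356786}{13} \approx 1.1181 \cdot 10^{7}$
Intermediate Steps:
$N{\left(K \right)} = -21 + K$
$\left(-2347 + \frac{1}{D{\left(-26 \right)}}\right) \left(-4737 + N{\left(-6 \right)}\right) = \left(-2347 + \frac{1}{-26}\right) \left(-4737 - 27\right) = \left(-2347 - \frac{1}{26}\right) \left(-4737 - 27\right) = \left(- \frac{61023}{26}\right) \left(-4764\right) = \frac{145356786}{13}$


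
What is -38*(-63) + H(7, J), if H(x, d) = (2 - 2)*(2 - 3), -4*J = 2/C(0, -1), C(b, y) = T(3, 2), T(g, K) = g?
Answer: 2394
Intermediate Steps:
C(b, y) = 3
J = -⅙ (J = -1/(2*3) = -¼*⅔ = -⅙ ≈ -0.16667)
H(x, d) = 0 (H(x, d) = 0*(-1) = 0)
-38*(-63) + H(7, J) = -38*(-63) + 0 = 2394 + 0 = 2394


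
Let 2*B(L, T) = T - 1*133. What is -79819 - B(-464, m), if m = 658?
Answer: -160163/2 ≈ -80082.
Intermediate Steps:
B(L, T) = -133/2 + T/2 (B(L, T) = (T - 1*133)/2 = (T - 133)/2 = (-133 + T)/2 = -133/2 + T/2)
-79819 - B(-464, m) = -79819 - (-133/2 + (½)*658) = -79819 - (-133/2 + 329) = -79819 - 1*525/2 = -79819 - 525/2 = -160163/2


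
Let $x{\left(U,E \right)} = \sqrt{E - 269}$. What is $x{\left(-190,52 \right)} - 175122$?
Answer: $-175122 + i \sqrt{217} \approx -1.7512 \cdot 10^{5} + 14.731 i$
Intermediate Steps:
$x{\left(U,E \right)} = \sqrt{-269 + E}$
$x{\left(-190,52 \right)} - 175122 = \sqrt{-269 + 52} - 175122 = \sqrt{-217} - 175122 = i \sqrt{217} - 175122 = -175122 + i \sqrt{217}$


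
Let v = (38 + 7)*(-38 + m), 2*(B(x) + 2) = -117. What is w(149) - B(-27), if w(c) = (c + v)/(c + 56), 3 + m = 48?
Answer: 25733/410 ≈ 62.763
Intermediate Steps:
m = 45 (m = -3 + 48 = 45)
B(x) = -121/2 (B(x) = -2 + (½)*(-117) = -2 - 117/2 = -121/2)
v = 315 (v = (38 + 7)*(-38 + 45) = 45*7 = 315)
w(c) = (315 + c)/(56 + c) (w(c) = (c + 315)/(c + 56) = (315 + c)/(56 + c))
w(149) - B(-27) = (315 + 149)/(56 + 149) - 1*(-121/2) = 464/205 + 121/2 = 25733/410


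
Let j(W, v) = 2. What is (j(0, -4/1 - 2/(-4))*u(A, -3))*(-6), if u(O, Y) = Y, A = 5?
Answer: 36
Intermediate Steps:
(j(0, -4/1 - 2/(-4))*u(A, -3))*(-6) = (2*(-3))*(-6) = -6*(-6) = 36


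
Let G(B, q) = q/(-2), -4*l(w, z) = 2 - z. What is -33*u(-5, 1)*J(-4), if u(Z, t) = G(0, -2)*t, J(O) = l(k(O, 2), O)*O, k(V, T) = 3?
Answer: -198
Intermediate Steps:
l(w, z) = -½ + z/4 (l(w, z) = -(2 - z)/4 = -½ + z/4)
G(B, q) = -q/2 (G(B, q) = q*(-½) = -q/2)
J(O) = O*(-½ + O/4) (J(O) = (-½ + O/4)*O = O*(-½ + O/4))
u(Z, t) = t (u(Z, t) = (-½*(-2))*t = 1*t = t)
-33*u(-5, 1)*J(-4) = -33*(¼)*(-4)*(-2 - 4) = -33*(¼)*(-4)*(-6) = -33*6 = -198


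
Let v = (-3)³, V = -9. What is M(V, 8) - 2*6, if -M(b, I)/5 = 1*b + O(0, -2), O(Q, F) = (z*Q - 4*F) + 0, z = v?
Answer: -7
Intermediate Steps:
v = -27
z = -27
O(Q, F) = -27*Q - 4*F (O(Q, F) = (-27*Q - 4*F) + 0 = -27*Q - 4*F)
M(b, I) = -40 - 5*b (M(b, I) = -5*(1*b + (-27*0 - 4*(-2))) = -5*(b + (0 + 8)) = -5*(b + 8) = -5*(8 + b) = -40 - 5*b)
M(V, 8) - 2*6 = (-40 - 5*(-9)) - 2*6 = (-40 + 45) - 12 = 5 - 12 = -7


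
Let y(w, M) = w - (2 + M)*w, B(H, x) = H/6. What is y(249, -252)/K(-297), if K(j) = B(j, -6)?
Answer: -41666/33 ≈ -1262.6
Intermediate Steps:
B(H, x) = H/6 (B(H, x) = H*(1/6) = H/6)
K(j) = j/6
y(w, M) = w - w*(2 + M)
y(249, -252)/K(-297) = (-1*249*(1 - 252))/(((1/6)*(-297))) = (-1*249*(-251))/(-99/2) = 62499*(-2/99) = -41666/33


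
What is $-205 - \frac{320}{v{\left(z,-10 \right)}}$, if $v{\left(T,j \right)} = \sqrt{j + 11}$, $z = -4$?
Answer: $-525$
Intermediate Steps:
$v{\left(T,j \right)} = \sqrt{11 + j}$
$-205 - \frac{320}{v{\left(z,-10 \right)}} = -205 - \frac{320}{\sqrt{11 - 10}} = -205 - \frac{320}{\sqrt{1}} = -205 - \frac{320}{1} = -205 - 320 = -525$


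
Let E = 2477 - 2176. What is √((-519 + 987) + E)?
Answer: √769 ≈ 27.731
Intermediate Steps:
E = 301
√((-519 + 987) + E) = √((-519 + 987) + 301) = √(468 + 301) = √769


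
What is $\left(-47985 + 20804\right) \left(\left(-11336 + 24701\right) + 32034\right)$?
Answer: $-1233990219$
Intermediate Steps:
$\left(-47985 + 20804\right) \left(\left(-11336 + 24701\right) + 32034\right) = - 27181 \left(13365 + 32034\right) = \left(-27181\right) 45399 = -1233990219$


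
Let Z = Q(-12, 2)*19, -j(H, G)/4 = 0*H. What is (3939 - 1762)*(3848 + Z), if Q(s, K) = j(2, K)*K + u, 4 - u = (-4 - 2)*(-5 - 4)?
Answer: 6308946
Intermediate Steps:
j(H, G) = 0 (j(H, G) = -0*H = -4*0 = 0)
u = -50 (u = 4 - (-4 - 2)*(-5 - 4) = 4 - (-6)*(-9) = 4 - 1*54 = 4 - 54 = -50)
Q(s, K) = -50 (Q(s, K) = 0*K - 50 = 0 - 50 = -50)
Z = -950 (Z = -50*19 = -950)
(3939 - 1762)*(3848 + Z) = (3939 - 1762)*(3848 - 950) = 2177*2898 = 6308946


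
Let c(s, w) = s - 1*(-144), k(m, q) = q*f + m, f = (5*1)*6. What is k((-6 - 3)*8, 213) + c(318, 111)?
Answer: 6780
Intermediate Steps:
f = 30 (f = 5*6 = 30)
k(m, q) = m + 30*q (k(m, q) = q*30 + m = 30*q + m = m + 30*q)
c(s, w) = 144 + s (c(s, w) = s + 144 = 144 + s)
k((-6 - 3)*8, 213) + c(318, 111) = ((-6 - 3)*8 + 30*213) + (144 + 318) = (-9*8 + 6390) + 462 = (-72 + 6390) + 462 = 6318 + 462 = 6780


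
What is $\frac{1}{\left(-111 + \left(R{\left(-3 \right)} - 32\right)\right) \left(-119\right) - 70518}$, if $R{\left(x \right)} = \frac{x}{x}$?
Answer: $- \frac{1}{53620} \approx -1.865 \cdot 10^{-5}$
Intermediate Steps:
$R{\left(x \right)} = 1$
$\frac{1}{\left(-111 + \left(R{\left(-3 \right)} - 32\right)\right) \left(-119\right) - 70518} = \frac{1}{\left(-111 + \left(1 - 32\right)\right) \left(-119\right) - 70518} = \frac{1}{\left(-111 - 31\right) \left(-119\right) - 70518} = \frac{1}{\left(-142\right) \left(-119\right) - 70518} = \frac{1}{16898 - 70518} = \frac{1}{-53620} = - \frac{1}{53620}$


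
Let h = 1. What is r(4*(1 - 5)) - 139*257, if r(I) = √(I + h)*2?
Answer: -35723 + 2*I*√15 ≈ -35723.0 + 7.746*I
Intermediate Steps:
r(I) = 2*√(1 + I) (r(I) = √(I + 1)*2 = √(1 + I)*2 = 2*√(1 + I))
r(4*(1 - 5)) - 139*257 = 2*√(1 + 4*(1 - 5)) - 139*257 = 2*√(1 + 4*(-4)) - 35723 = 2*√(1 - 16) - 35723 = 2*√(-15) - 35723 = 2*(I*√15) - 35723 = 2*I*√15 - 35723 = -35723 + 2*I*√15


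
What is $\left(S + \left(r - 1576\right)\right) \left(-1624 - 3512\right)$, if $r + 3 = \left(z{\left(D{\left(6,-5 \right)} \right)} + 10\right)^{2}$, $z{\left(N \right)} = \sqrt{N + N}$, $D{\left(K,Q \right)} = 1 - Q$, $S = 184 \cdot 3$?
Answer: $4699440 - 205440 \sqrt{3} \approx 4.3436 \cdot 10^{6}$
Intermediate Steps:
$S = 552$
$z{\left(N \right)} = \sqrt{2} \sqrt{N}$ ($z{\left(N \right)} = \sqrt{2 N} = \sqrt{2} \sqrt{N}$)
$r = -3 + \left(10 + 2 \sqrt{3}\right)^{2}$ ($r = -3 + \left(\sqrt{2} \sqrt{1 - -5} + 10\right)^{2} = -3 + \left(\sqrt{2} \sqrt{1 + 5} + 10\right)^{2} = -3 + \left(\sqrt{2} \sqrt{6} + 10\right)^{2} = -3 + \left(2 \sqrt{3} + 10\right)^{2} = -3 + \left(10 + 2 \sqrt{3}\right)^{2} \approx 178.28$)
$\left(S + \left(r - 1576\right)\right) \left(-1624 - 3512\right) = \left(552 + \left(\left(109 + 40 \sqrt{3}\right) - 1576\right)\right) \left(-1624 - 3512\right) = \left(552 - \left(1467 - 40 \sqrt{3}\right)\right) \left(-5136\right) = \left(-915 + 40 \sqrt{3}\right) \left(-5136\right) = 4699440 - 205440 \sqrt{3}$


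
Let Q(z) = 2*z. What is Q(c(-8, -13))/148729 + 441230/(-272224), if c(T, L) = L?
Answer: -32815387247/20243801648 ≈ -1.6210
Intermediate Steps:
Q(c(-8, -13))/148729 + 441230/(-272224) = (2*(-13))/148729 + 441230/(-272224) = -26*1/148729 + 441230*(-1/272224) = -26/148729 - 220615/136112 = -32815387247/20243801648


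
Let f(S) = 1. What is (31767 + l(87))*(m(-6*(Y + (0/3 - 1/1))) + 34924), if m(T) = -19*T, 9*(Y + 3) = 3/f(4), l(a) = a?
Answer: 1099154124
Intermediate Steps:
Y = -8/3 (Y = -3 + (3/1)/9 = -3 + (3*1)/9 = -3 + (⅑)*3 = -3 + ⅓ = -8/3 ≈ -2.6667)
(31767 + l(87))*(m(-6*(Y + (0/3 - 1/1))) + 34924) = (31767 + 87)*(-(-114)*(-8/3 + (0/3 - 1/1)) + 34924) = 31854*(-(-114)*(-8/3 + (0*(⅓) - 1*1)) + 34924) = 31854*(-(-114)*(-8/3 + (0 - 1)) + 34924) = 31854*(-(-114)*(-8/3 - 1) + 34924) = 31854*(-(-114)*(-11)/3 + 34924) = 31854*(-19*22 + 34924) = 31854*(-418 + 34924) = 31854*34506 = 1099154124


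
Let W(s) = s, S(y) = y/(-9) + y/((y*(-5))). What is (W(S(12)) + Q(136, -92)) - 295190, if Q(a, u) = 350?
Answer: -4422623/15 ≈ -2.9484e+5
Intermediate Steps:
S(y) = -⅕ - y/9 (S(y) = y*(-⅑) + y/((-5*y)) = -y/9 + y*(-1/(5*y)) = -y/9 - ⅕ = -⅕ - y/9)
(W(S(12)) + Q(136, -92)) - 295190 = ((-⅕ - ⅑*12) + 350) - 295190 = ((-⅕ - 4/3) + 350) - 295190 = (-23/15 + 350) - 295190 = 5227/15 - 295190 = -4422623/15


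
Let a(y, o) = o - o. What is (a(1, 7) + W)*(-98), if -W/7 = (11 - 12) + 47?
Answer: 31556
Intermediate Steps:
a(y, o) = 0
W = -322 (W = -7*((11 - 12) + 47) = -7*(-1 + 47) = -7*46 = -322)
(a(1, 7) + W)*(-98) = (0 - 322)*(-98) = -322*(-98) = 31556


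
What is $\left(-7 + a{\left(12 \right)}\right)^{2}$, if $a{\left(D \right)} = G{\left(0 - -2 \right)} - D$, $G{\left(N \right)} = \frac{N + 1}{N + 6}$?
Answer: $\frac{22201}{64} \approx 346.89$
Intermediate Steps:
$G{\left(N \right)} = \frac{1 + N}{6 + N}$
$a{\left(D \right)} = \frac{3}{8} - D$ ($a{\left(D \right)} = \frac{1 + \left(0 - -2\right)}{6 + \left(0 - -2\right)} - D = \frac{1 + \left(0 + 2\right)}{6 + \left(0 + 2\right)} - D = \frac{1 + 2}{6 + 2} - D = \frac{1}{8} \cdot 3 - D = \frac{3}{8} - D$)
$\left(-7 + a{\left(12 \right)}\right)^{2} = \left(-7 + \left(\frac{3}{8} - 12\right)\right)^{2} = \left(-7 - \frac{93}{8}\right)^{2} = \left(- \frac{149}{8}\right)^{2} = \frac{22201}{64}$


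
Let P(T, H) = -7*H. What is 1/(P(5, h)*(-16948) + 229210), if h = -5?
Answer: -1/363970 ≈ -2.7475e-6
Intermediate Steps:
1/(P(5, h)*(-16948) + 229210) = 1/(-7*(-5)*(-16948) + 229210) = 1/(35*(-16948) + 229210) = 1/(-593180 + 229210) = 1/(-363970) = -1/363970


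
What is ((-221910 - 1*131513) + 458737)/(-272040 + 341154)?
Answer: 52657/34557 ≈ 1.5238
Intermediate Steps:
((-221910 - 1*131513) + 458737)/(-272040 + 341154) = ((-221910 - 131513) + 458737)/69114 = (-353423 + 458737)*(1/69114) = 105314*(1/69114) = 52657/34557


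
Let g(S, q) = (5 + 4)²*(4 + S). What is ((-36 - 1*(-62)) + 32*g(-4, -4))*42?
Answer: 1092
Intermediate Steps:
g(S, q) = 324 + 81*S (g(S, q) = 9²*(4 + S) = 81*(4 + S) = 324 + 81*S)
((-36 - 1*(-62)) + 32*g(-4, -4))*42 = ((-36 - 1*(-62)) + 32*(324 + 81*(-4)))*42 = ((-36 + 62) + 32*(324 - 324))*42 = (26 + 32*0)*42 = (26 + 0)*42 = 26*42 = 1092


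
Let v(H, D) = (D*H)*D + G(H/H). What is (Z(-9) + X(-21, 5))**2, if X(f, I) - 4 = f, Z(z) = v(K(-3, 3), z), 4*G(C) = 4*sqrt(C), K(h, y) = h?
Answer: 67081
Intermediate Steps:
G(C) = sqrt(C) (G(C) = (4*sqrt(C))/4 = sqrt(C))
v(H, D) = 1 + H*D**2 (v(H, D) = (D*H)*D + sqrt(H/H) = H*D**2 + sqrt(1) = H*D**2 + 1 = 1 + H*D**2)
Z(z) = 1 - 3*z**2
X(f, I) = 4 + f
(Z(-9) + X(-21, 5))**2 = ((1 - 3*(-9)**2) + (4 - 21))**2 = ((1 - 3*81) - 17)**2 = ((1 - 243) - 17)**2 = (-242 - 17)**2 = (-259)**2 = 67081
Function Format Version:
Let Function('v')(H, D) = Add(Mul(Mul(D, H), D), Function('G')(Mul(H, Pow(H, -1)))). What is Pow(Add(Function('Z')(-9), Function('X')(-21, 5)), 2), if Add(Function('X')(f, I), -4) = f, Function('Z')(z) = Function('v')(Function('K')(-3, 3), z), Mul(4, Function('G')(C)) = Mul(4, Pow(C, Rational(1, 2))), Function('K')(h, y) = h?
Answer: 67081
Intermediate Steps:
Function('G')(C) = Pow(C, Rational(1, 2)) (Function('G')(C) = Mul(Rational(1, 4), Mul(4, Pow(C, Rational(1, 2)))) = Pow(C, Rational(1, 2)))
Function('v')(H, D) = Add(1, Mul(H, Pow(D, 2))) (Function('v')(H, D) = Add(Mul(Mul(D, H), D), Pow(Mul(H, Pow(H, -1)), Rational(1, 2))) = Add(Mul(H, Pow(D, 2)), Pow(1, Rational(1, 2))) = Add(Mul(H, Pow(D, 2)), 1) = Add(1, Mul(H, Pow(D, 2))))
Function('Z')(z) = Add(1, Mul(-3, Pow(z, 2)))
Function('X')(f, I) = Add(4, f)
Pow(Add(Function('Z')(-9), Function('X')(-21, 5)), 2) = Pow(Add(Add(1, Mul(-3, Pow(-9, 2))), Add(4, -21)), 2) = Pow(Add(Add(1, Mul(-3, 81)), -17), 2) = Pow(Add(Add(1, -243), -17), 2) = Pow(Add(-242, -17), 2) = Pow(-259, 2) = 67081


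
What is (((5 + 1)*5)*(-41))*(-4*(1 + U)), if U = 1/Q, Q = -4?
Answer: 3690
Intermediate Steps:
U = -¼ (U = 1/(-4) = -¼ ≈ -0.25000)
(((5 + 1)*5)*(-41))*(-4*(1 + U)) = (((5 + 1)*5)*(-41))*(-4*(1 - ¼)) = ((6*5)*(-41))*(-4*¾) = (30*(-41))*(-3) = -1230*(-3) = 3690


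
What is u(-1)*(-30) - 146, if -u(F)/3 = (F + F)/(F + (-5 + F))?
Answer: -842/7 ≈ -120.29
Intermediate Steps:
u(F) = -6*F/(-5 + 2*F) (u(F) = -3*(F + F)/(F + (-5 + F)) = -3*2*F/(-5 + 2*F) = -6*F/(-5 + 2*F))
u(-1)*(-30) - 146 = -6*(-1)/(-5 + 2*(-1))*(-30) - 146 = -6*(-1)/(-5 - 2)*(-30) - 146 = -6*(-1)/(-7)*(-30) - 146 = -6*(-1)*(-⅐)*(-30) - 146 = -6/7*(-30) - 146 = 180/7 - 146 = -842/7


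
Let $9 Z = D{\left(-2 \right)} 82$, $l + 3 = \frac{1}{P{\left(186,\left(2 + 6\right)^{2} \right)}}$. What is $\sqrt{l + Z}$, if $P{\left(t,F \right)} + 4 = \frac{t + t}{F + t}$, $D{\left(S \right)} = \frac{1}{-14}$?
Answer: $\frac{i \sqrt{176048810}}{6594} \approx 2.0122 i$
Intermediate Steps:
$D{\left(S \right)} = - \frac{1}{14}$
$P{\left(t,F \right)} = -4 + \frac{2 t}{F + t}$ ($P{\left(t,F \right)} = -4 + \frac{t + t}{F + t} = -4 + \frac{2 t}{F + t}$)
$l = - \frac{1067}{314}$ ($l = -3 + \frac{1}{2 \frac{1}{\left(2 + 6\right)^{2} + 186} \left(\left(-1\right) 186 - 2 \left(2 + 6\right)^{2}\right)} = -3 + \frac{1}{2 \frac{1}{8^{2} + 186} \left(-186 - 2 \cdot 8^{2}\right)} = -3 + \frac{1}{2 \frac{1}{64 + 186} \left(-186 - 128\right)} = -3 + \frac{1}{2 \cdot \frac{1}{250} \left(-186 - 128\right)} = -3 + \frac{1}{2 \cdot \frac{1}{250} \left(-314\right)} = -3 + \frac{1}{- \frac{314}{125}} = -3 - \frac{125}{314} = - \frac{1067}{314} \approx -3.3981$)
$Z = - \frac{41}{63}$ ($Z = \frac{\left(- \frac{1}{14}\right) 82}{9} = \frac{1}{9} \left(- \frac{41}{7}\right) = - \frac{41}{63} \approx -0.65079$)
$\sqrt{l + Z} = \sqrt{- \frac{1067}{314} - \frac{41}{63}} = \sqrt{- \frac{80095}{19782}} = \frac{i \sqrt{176048810}}{6594}$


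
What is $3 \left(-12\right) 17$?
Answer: $-612$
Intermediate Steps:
$3 \left(-12\right) 17 = \left(-36\right) 17 = -612$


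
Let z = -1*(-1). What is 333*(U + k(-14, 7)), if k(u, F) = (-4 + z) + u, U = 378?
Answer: 120213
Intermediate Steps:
z = 1
k(u, F) = -3 + u (k(u, F) = (-4 + 1) + u = -3 + u)
333*(U + k(-14, 7)) = 333*(378 + (-3 - 14)) = 333*(378 - 17) = 333*361 = 120213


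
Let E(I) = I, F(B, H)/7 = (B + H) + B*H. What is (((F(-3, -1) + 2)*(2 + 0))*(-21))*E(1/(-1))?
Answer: -210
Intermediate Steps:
F(B, H) = 7*B + 7*H + 7*B*H (F(B, H) = 7*((B + H) + B*H) = 7*(B + H + B*H) = 7*B + 7*H + 7*B*H)
(((F(-3, -1) + 2)*(2 + 0))*(-21))*E(1/(-1)) = ((((7*(-3) + 7*(-1) + 7*(-3)*(-1)) + 2)*(2 + 0))*(-21))*(1/(-1)) = ((((-21 - 7 + 21) + 2)*2)*(-21))*(1*(-1)) = (((-7 + 2)*2)*(-21))*(-1) = (-5*2*(-21))*(-1) = -10*(-21)*(-1) = 210*(-1) = -210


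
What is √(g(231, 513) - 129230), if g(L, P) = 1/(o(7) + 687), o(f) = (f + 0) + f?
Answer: 51*I*√24415129/701 ≈ 359.49*I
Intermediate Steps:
o(f) = 2*f (o(f) = f + f = 2*f)
g(L, P) = 1/701 (g(L, P) = 1/(2*7 + 687) = 1/(14 + 687) = 1/701)
√(g(231, 513) - 129230) = √(1/701 - 129230) = √(-90590229/701) = 51*I*√24415129/701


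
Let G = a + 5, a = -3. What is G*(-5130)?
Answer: -10260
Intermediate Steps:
G = 2 (G = -3 + 5 = 2)
G*(-5130) = 2*(-5130) = -10260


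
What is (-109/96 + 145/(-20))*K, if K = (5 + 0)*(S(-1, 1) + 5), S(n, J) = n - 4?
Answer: 0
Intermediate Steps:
S(n, J) = -4 + n
K = 0 (K = (5 + 0)*((-4 - 1) + 5) = 5*(-5 + 5) = 5*0 = 0)
(-109/96 + 145/(-20))*K = (-109/96 + 145/(-20))*0 = (-109*1/96 + 145*(-1/20))*0 = (-109/96 - 29/4)*0 = -805/96*0 = 0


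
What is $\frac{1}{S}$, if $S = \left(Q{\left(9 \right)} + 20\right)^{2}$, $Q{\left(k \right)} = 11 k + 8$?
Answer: $\frac{1}{16129} \approx 6.2 \cdot 10^{-5}$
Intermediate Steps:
$Q{\left(k \right)} = 8 + 11 k$
$S = 16129$ ($S = \left(\left(8 + 11 \cdot 9\right) + 20\right)^{2} = \left(\left(8 + 99\right) + 20\right)^{2} = \left(107 + 20\right)^{2} = 127^{2} = 16129$)
$\frac{1}{S} = \frac{1}{16129}$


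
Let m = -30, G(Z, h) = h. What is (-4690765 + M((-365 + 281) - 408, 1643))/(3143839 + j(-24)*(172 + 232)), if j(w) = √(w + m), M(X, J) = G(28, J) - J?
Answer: -2949401989367/1976746494317 + 1137041436*I*√6/1976746494317 ≈ -1.492 + 0.001409*I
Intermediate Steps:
M(X, J) = 0 (M(X, J) = J - J = 0)
j(w) = √(-30 + w) (j(w) = √(w - 30) = √(-30 + w))
(-4690765 + M((-365 + 281) - 408, 1643))/(3143839 + j(-24)*(172 + 232)) = (-4690765 + 0)/(3143839 + √(-30 - 24)*(172 + 232)) = -4690765/(3143839 + √(-54)*404) = -4690765/(3143839 + (3*I*√6)*404) = -4690765/(3143839 + 1212*I*√6)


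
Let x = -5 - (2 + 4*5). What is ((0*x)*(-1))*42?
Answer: 0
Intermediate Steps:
x = -27 (x = -5 - (2 + 20) = -5 - 1*22 = -5 - 22 = -27)
((0*x)*(-1))*42 = ((0*(-27))*(-1))*42 = (0*(-1))*42 = 0*42 = 0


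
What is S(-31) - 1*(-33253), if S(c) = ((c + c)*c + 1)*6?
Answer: 44791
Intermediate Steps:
S(c) = 6 + 12*c² (S(c) = ((2*c)*c + 1)*6 = (2*c² + 1)*6 = (1 + 2*c²)*6 = 6 + 12*c²)
S(-31) - 1*(-33253) = (6 + 12*(-31)²) - 1*(-33253) = (6 + 12*961) + 33253 = (6 + 11532) + 33253 = 11538 + 33253 = 44791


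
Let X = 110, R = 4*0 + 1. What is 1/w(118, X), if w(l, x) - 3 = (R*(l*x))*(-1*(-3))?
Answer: 1/38943 ≈ 2.5679e-5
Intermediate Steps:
R = 1 (R = 0 + 1 = 1)
w(l, x) = 3 + 3*l*x (w(l, x) = 3 + (1*(l*x))*(-1*(-3)) = 3 + (l*x)*3 = 3 + 3*l*x)
1/w(118, X) = 1/(3 + 3*118*110) = 1/(3 + 38940) = 1/38943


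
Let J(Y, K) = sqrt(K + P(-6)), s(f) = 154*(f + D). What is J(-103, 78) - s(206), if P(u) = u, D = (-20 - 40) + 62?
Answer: -32032 + 6*sqrt(2) ≈ -32024.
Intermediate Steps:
D = 2 (D = -60 + 62 = 2)
s(f) = 308 + 154*f (s(f) = 154*(f + 2) = 154*(2 + f) = 308 + 154*f)
J(Y, K) = sqrt(-6 + K) (J(Y, K) = sqrt(K - 6) = sqrt(-6 + K))
J(-103, 78) - s(206) = sqrt(-6 + 78) - (308 + 154*206) = sqrt(72) - (308 + 31724) = 6*sqrt(2) - 1*32032 = 6*sqrt(2) - 32032 = -32032 + 6*sqrt(2)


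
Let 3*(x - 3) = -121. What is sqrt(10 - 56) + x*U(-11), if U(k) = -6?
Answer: 224 + I*sqrt(46) ≈ 224.0 + 6.7823*I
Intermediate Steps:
x = -112/3 (x = 3 + (1/3)*(-121) = 3 - 121/3 = -112/3 ≈ -37.333)
sqrt(10 - 56) + x*U(-11) = sqrt(10 - 56) - 112/3*(-6) = sqrt(-46) + 224 = I*sqrt(46) + 224 = 224 + I*sqrt(46)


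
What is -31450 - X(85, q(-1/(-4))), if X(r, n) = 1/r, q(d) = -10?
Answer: -2673251/85 ≈ -31450.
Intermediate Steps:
-31450 - X(85, q(-1/(-4))) = -31450 - 1/85 = -2673251/85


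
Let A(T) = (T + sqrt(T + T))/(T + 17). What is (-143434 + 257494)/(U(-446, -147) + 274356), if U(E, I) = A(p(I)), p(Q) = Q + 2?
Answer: 170902457377280/411084588783553 + 4866560*I*sqrt(290)/411084588783553 ≈ 0.41574 + 2.016e-7*I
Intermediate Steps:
p(Q) = 2 + Q
A(T) = (T + sqrt(2)*sqrt(T))/(17 + T) (A(T) = (T + sqrt(2*T))/(17 + T) = (T + sqrt(2)*sqrt(T))/(17 + T))
U(E, I) = (2 + I + sqrt(2)*sqrt(2 + I))/(19 + I) (U(E, I) = ((2 + I) + sqrt(2)*sqrt(2 + I))/(17 + (2 + I)) = (2 + I + sqrt(2)*sqrt(2 + I))/(19 + I))
(-143434 + 257494)/(U(-446, -147) + 274356) = (-143434 + 257494)/((2 - 147 + sqrt(4 + 2*(-147)))/(19 - 147) + 274356) = 114060/((2 - 147 + sqrt(4 - 294))/(-128) + 274356) = 114060/(-(2 - 147 + sqrt(-290))/128 + 274356) = 114060/(-(2 - 147 + I*sqrt(290))/128 + 274356) = 114060/(-(-145 + I*sqrt(290))/128 + 274356) = 114060/((145/128 - I*sqrt(290)/128) + 274356) = 114060/(35117713/128 - I*sqrt(290)/128)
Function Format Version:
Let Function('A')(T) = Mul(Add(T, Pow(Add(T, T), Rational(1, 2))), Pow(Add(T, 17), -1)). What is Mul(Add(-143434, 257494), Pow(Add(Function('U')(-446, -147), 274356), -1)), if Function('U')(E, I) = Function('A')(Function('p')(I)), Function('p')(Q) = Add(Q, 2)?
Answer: Add(Rational(170902457377280, 411084588783553), Mul(Rational(4866560, 411084588783553), I, Pow(290, Rational(1, 2)))) ≈ Add(0.41574, Mul(2.0160e-7, I))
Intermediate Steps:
Function('p')(Q) = Add(2, Q)
Function('A')(T) = Mul(Pow(Add(17, T), -1), Add(T, Mul(Pow(2, Rational(1, 2)), Pow(T, Rational(1, 2))))) (Function('A')(T) = Mul(Add(T, Pow(Mul(2, T), Rational(1, 2))), Pow(Add(17, T), -1)) = Mul(Add(T, Mul(Pow(2, Rational(1, 2)), Pow(T, Rational(1, 2)))), Pow(Add(17, T), -1)) = Mul(Pow(Add(17, T), -1), Add(T, Mul(Pow(2, Rational(1, 2)), Pow(T, Rational(1, 2))))))
Function('U')(E, I) = Mul(Pow(Add(19, I), -1), Add(2, I, Mul(Pow(2, Rational(1, 2)), Pow(Add(2, I), Rational(1, 2))))) (Function('U')(E, I) = Mul(Pow(Add(17, Add(2, I)), -1), Add(Add(2, I), Mul(Pow(2, Rational(1, 2)), Pow(Add(2, I), Rational(1, 2))))) = Mul(Pow(Add(19, I), -1), Add(2, I, Mul(Pow(2, Rational(1, 2)), Pow(Add(2, I), Rational(1, 2))))))
Mul(Add(-143434, 257494), Pow(Add(Function('U')(-446, -147), 274356), -1)) = Mul(Add(-143434, 257494), Pow(Add(Mul(Pow(Add(19, -147), -1), Add(2, -147, Pow(Add(4, Mul(2, -147)), Rational(1, 2)))), 274356), -1)) = Mul(114060, Pow(Add(Mul(Pow(-128, -1), Add(2, -147, Pow(Add(4, -294), Rational(1, 2)))), 274356), -1)) = Mul(114060, Pow(Add(Mul(Rational(-1, 128), Add(2, -147, Pow(-290, Rational(1, 2)))), 274356), -1)) = Mul(114060, Pow(Add(Mul(Rational(-1, 128), Add(2, -147, Mul(I, Pow(290, Rational(1, 2))))), 274356), -1)) = Mul(114060, Pow(Add(Mul(Rational(-1, 128), Add(-145, Mul(I, Pow(290, Rational(1, 2))))), 274356), -1)) = Mul(114060, Pow(Add(Add(Rational(145, 128), Mul(Rational(-1, 128), I, Pow(290, Rational(1, 2)))), 274356), -1)) = Mul(114060, Pow(Add(Rational(35117713, 128), Mul(Rational(-1, 128), I, Pow(290, Rational(1, 2)))), -1))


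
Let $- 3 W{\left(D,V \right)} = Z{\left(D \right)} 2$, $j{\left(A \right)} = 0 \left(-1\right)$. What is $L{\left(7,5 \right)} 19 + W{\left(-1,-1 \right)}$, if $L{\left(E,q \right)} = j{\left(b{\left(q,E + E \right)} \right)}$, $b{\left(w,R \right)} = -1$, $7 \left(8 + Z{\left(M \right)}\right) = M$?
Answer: $\frac{38}{7} \approx 5.4286$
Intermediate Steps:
$Z{\left(M \right)} = -8 + \frac{M}{7}$
$j{\left(A \right)} = 0$
$L{\left(E,q \right)} = 0$
$W{\left(D,V \right)} = \frac{16}{3} - \frac{2 D}{21}$ ($W{\left(D,V \right)} = - \frac{\left(-8 + \frac{D}{7}\right) 2}{3} = - \frac{-16 + \frac{2 D}{7}}{3} = \frac{16}{3} - \frac{2 D}{21}$)
$L{\left(7,5 \right)} 19 + W{\left(-1,-1 \right)} = 0 \cdot 19 + \left(\frac{16}{3} - - \frac{2}{21}\right) = 0 + \left(\frac{16}{3} + \frac{2}{21}\right) = 0 + \frac{38}{7} = \frac{38}{7}$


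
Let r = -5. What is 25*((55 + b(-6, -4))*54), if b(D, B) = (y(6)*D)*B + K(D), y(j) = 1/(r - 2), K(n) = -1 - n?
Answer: 534600/7 ≈ 76371.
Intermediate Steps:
y(j) = -⅐ (y(j) = 1/(-5 - 2) = 1/(-7) = -⅐)
b(D, B) = -1 - D - B*D/7 (b(D, B) = (-D/7)*B + (-1 - D) = -B*D/7 + (-1 - D) = -1 - D - B*D/7)
25*((55 + b(-6, -4))*54) = 25*((55 + (-1 - 1*(-6) - ⅐*(-4)*(-6)))*54) = 25*((55 + (-1 + 6 - 24/7))*54) = 25*((55 + 11/7)*54) = 25*((396/7)*54) = 25*(21384/7) = 534600/7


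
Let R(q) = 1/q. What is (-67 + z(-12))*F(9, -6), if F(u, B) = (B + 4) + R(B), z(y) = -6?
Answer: 949/6 ≈ 158.17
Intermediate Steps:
F(u, B) = 4 + B + 1/B (F(u, B) = (B + 4) + 1/B = (4 + B) + 1/B = 4 + B + 1/B)
(-67 + z(-12))*F(9, -6) = (-67 - 6)*(4 - 6 + 1/(-6)) = -73*(4 - 6 - ⅙) = -73*(-13/6) = 949/6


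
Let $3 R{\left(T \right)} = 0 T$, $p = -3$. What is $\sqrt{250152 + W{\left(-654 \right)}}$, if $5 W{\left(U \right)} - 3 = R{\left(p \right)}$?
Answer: $\frac{\sqrt{6253815}}{5} \approx 500.15$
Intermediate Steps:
$R{\left(T \right)} = 0$ ($R{\left(T \right)} = \frac{0 T}{3} = \frac{1}{3} \cdot 0 = 0$)
$W{\left(U \right)} = \frac{3}{5}$ ($W{\left(U \right)} = \frac{3}{5} + \frac{1}{5} \cdot 0 = \frac{3}{5} + 0 = \frac{3}{5}$)
$\sqrt{250152 + W{\left(-654 \right)}} = \sqrt{250152 + \frac{3}{5}} = \sqrt{\frac{1250763}{5}} = \frac{\sqrt{6253815}}{5}$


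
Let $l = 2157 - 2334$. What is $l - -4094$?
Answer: $3917$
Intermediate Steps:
$l = -177$ ($l = 2157 - 2334 = -177$)
$l - -4094 = -177 - -4094 = -177 + 4094 = 3917$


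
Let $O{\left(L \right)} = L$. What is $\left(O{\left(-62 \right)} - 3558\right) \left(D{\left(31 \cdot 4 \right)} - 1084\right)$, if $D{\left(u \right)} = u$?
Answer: $3475200$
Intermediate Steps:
$\left(O{\left(-62 \right)} - 3558\right) \left(D{\left(31 \cdot 4 \right)} - 1084\right) = \left(-62 - 3558\right) \left(31 \cdot 4 - 1084\right) = - 3620 \left(124 - 1084\right) = \left(-3620\right) \left(-960\right) = 3475200$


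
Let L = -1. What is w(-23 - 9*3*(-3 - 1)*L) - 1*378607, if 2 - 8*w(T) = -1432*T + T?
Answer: -3216315/8 ≈ -4.0204e+5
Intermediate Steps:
w(T) = 1/4 + 1431*T/8 (w(T) = 1/4 - (-1432*T + T)/8 = 1/4 - (-1431)*T/8 = 1/4 + 1431*T/8)
w(-23 - 9*3*(-3 - 1)*L) - 1*378607 = (1/4 + 1431*(-23 - 9*3*(-3 - 1)*(-1))/8) - 1*378607 = (1/4 + 1431*(-23 - 9*3*(-4)*(-1))/8) - 378607 = (1/4 + 1431*(-23 - (-108)*(-1))/8) - 378607 = (1/4 + 1431*(-23 - 9*12)/8) - 378607 = (1/4 + 1431*(-23 - 108)/8) - 378607 = (1/4 + (1431/8)*(-131)) - 378607 = (1/4 - 187461/8) - 378607 = -187459/8 - 378607 = -3216315/8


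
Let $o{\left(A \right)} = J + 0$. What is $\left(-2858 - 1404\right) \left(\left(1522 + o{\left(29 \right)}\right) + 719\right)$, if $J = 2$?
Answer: $-9559666$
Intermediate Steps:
$o{\left(A \right)} = 2$ ($o{\left(A \right)} = 2 + 0 = 2$)
$\left(-2858 - 1404\right) \left(\left(1522 + o{\left(29 \right)}\right) + 719\right) = \left(-2858 - 1404\right) \left(\left(1522 + 2\right) + 719\right) = - 4262 \left(1524 + 719\right) = \left(-4262\right) 2243 = -9559666$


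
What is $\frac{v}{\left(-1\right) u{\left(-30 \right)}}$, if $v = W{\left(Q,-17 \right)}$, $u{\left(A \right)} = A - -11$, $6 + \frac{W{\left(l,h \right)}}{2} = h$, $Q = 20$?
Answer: $- \frac{46}{19} \approx -2.4211$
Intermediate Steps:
$W{\left(l,h \right)} = -12 + 2 h$
$u{\left(A \right)} = 11 + A$ ($u{\left(A \right)} = A + 11 = 11 + A$)
$v = -46$ ($v = -12 + 2 \left(-17\right) = -12 - 34 = -46$)
$\frac{v}{\left(-1\right) u{\left(-30 \right)}} = - \frac{46}{\left(-1\right) \left(11 - 30\right)} = - \frac{46}{\left(-1\right) \left(-19\right)} = - \frac{46}{19}$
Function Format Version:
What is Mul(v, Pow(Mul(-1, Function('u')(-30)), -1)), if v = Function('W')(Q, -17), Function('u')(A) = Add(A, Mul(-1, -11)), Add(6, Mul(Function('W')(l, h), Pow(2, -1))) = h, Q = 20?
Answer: Rational(-46, 19) ≈ -2.4211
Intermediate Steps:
Function('W')(l, h) = Add(-12, Mul(2, h))
Function('u')(A) = Add(11, A) (Function('u')(A) = Add(A, 11) = Add(11, A))
v = -46 (v = Add(-12, Mul(2, -17)) = Add(-12, -34) = -46)
Mul(v, Pow(Mul(-1, Function('u')(-30)), -1)) = Mul(-46, Pow(Mul(-1, Add(11, -30)), -1)) = Mul(-46, Pow(Mul(-1, -19), -1)) = Mul(-46, Pow(19, -1)) = Mul(-46, Rational(1, 19)) = Rational(-46, 19)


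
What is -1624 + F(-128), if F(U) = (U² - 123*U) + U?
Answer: 30376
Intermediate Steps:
F(U) = U² - 122*U
-1624 + F(-128) = -1624 - 128*(-122 - 128) = -1624 - 128*(-250) = -1624 + 32000 = 30376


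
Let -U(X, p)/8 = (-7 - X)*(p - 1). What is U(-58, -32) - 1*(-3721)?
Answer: 17185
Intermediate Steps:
U(X, p) = -8*(-1 + p)*(-7 - X) (U(X, p) = -8*(-7 - X)*(p - 1) = -8*(-7 - X)*(-1 + p) = -8*(-1 + p)*(-7 - X))
U(-58, -32) - 1*(-3721) = (-56 - 8*(-58) + 56*(-32) + 8*(-58)*(-32)) - 1*(-3721) = (-56 + 464 - 1792 + 14848) + 3721 = 13464 + 3721 = 17185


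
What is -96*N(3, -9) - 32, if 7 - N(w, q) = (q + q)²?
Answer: 30400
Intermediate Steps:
N(w, q) = 7 - 4*q² (N(w, q) = 7 - (q + q)² = 7 - (2*q)² = 7 - 4*q²)
-96*N(3, -9) - 32 = -96*(7 - 4*(-9)²) - 32 = -96*(7 - 4*81) - 32 = -96*(7 - 324) - 32 = -96*(-317) - 32 = 30432 - 32 = 30400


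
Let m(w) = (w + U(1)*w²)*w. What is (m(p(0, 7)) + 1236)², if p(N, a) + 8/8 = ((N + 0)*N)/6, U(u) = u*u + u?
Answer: 1525225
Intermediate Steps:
U(u) = u + u² (U(u) = u² + u = u + u²)
p(N, a) = -1 + N²/6 (p(N, a) = -1 + ((N + 0)*N)/6 = -1 + (N*N)*(⅙) = -1 + N²*(⅙) = -1 + N²/6)
m(w) = w*(w + 2*w²) (m(w) = (w + (1*(1 + 1))*w²)*w = (w + (1*2)*w²)*w = (w + 2*w²)*w = w*(w + 2*w²))
(m(p(0, 7)) + 1236)² = ((-1 + (⅙)*0²)²*(1 + 2*(-1 + (⅙)*0²)) + 1236)² = ((-1 + (⅙)*0)²*(1 + 2*(-1 + (⅙)*0)) + 1236)² = ((-1 + 0)²*(1 + 2*(-1 + 0)) + 1236)² = ((-1)²*(1 + 2*(-1)) + 1236)² = (1*(1 - 2) + 1236)² = (1*(-1) + 1236)² = (-1 + 1236)² = 1235² = 1525225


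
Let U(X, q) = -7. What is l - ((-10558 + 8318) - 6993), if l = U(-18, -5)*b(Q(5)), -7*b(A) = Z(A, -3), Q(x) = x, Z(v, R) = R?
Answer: 9230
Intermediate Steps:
b(A) = 3/7 (b(A) = -⅐*(-3) = 3/7)
l = -3 (l = -7*3/7 = -3)
l - ((-10558 + 8318) - 6993) = -3 - ((-10558 + 8318) - 6993) = -3 - (-2240 - 6993) = -3 - 1*(-9233) = -3 + 9233 = 9230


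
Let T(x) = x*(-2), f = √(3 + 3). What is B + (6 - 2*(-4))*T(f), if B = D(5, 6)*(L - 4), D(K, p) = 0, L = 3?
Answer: -28*√6 ≈ -68.586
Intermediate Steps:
f = √6 ≈ 2.4495
T(x) = -2*x
B = 0 (B = 0*(3 - 4) = 0*(-1) = 0)
B + (6 - 2*(-4))*T(f) = 0 + (6 - 2*(-4))*(-2*√6) = 0 + (6 + 8)*(-2*√6) = 0 + 14*(-2*√6) = 0 - 28*√6 = -28*√6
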